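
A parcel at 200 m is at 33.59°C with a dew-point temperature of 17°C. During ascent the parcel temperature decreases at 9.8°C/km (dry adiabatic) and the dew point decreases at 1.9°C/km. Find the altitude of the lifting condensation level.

T and T_d converge at 9.8 − 1.9 = 7.9°C per km
Height above start = (33.59 − 17) / 7.9 = 2.1 km
LCL altitude = 200 m + 2100 m = 2300 m

2300 m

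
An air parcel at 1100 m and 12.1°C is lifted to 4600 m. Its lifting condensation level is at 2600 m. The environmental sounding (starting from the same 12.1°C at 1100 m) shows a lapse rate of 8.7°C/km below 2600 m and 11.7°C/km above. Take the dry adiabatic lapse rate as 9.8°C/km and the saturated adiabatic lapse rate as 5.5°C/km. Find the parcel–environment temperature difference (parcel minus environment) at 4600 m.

Parcel:
  From 1100 m to 2600 m (dry): cools by 9.8 × 1.5 = 14.7°C, giving -2.6°C.
  From 2600 m to 4600 m (saturated): cools by 5.5 × 2 = 11°C, giving -13.6°C.
Environment:
  From 1100 m to 2600 m (environment, lower layer): cools by 8.7 × 1.5 = 13.05°C, giving -0.95°C.
  From 2600 m to 4600 m (environment, upper layer): cools by 11.7 × 2 = 23.4°C, giving -24.35°C.
T_parcel − T_env = -13.6 − (-24.35) = +10.75°C

+10.75°C (parcel warmer than environment)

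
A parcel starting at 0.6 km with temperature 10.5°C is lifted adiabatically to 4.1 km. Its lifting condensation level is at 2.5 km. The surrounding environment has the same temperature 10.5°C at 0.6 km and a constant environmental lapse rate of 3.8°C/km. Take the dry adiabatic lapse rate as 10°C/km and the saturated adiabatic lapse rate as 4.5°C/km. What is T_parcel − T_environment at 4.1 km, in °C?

-12.9°C (parcel cooler than environment)

Parcel:
  600–2500 m, dry: Δz = 1.9 km ⇒ ΔT = -19°C; T = -8.5°C
  2500–4100 m, saturated: Δz = 1.6 km ⇒ ΔT = -7.2°C; T = -15.7°C
Environment:
  600–4100 m, environment: Δz = 3.5 km ⇒ ΔT = -13.3°C; T = -2.8°C
T_parcel − T_env = -15.7 − (-2.8) = -12.9°C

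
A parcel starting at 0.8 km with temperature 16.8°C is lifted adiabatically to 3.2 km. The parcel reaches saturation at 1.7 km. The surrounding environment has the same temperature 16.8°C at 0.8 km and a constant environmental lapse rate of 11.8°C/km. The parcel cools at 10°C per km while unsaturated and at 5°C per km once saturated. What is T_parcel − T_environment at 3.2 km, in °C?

+11.82°C (parcel warmer than environment)

Parcel:
  800 → 1700 m (dry, 10°C/km): ΔT = -10 × 0.9 = -9°C → T = 7.8°C
  1700 → 3200 m (saturated, 5°C/km): ΔT = -5 × 1.5 = -7.5°C → T = 0.3°C
Environment:
  800 → 3200 m (environment, 11.8°C/km): ΔT = -11.8 × 2.4 = -28.32°C → T = -11.52°C
T_parcel − T_env = 0.3 − (-11.52) = +11.82°C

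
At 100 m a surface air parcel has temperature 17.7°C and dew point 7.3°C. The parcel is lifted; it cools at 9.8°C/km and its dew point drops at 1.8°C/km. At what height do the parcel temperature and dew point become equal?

T and T_d converge at 9.8 − 1.8 = 8°C per km
Height above start = (17.7 − 7.3) / 8 = 1.3 km
LCL altitude = 100 m + 1300 m = 1400 m

1400 m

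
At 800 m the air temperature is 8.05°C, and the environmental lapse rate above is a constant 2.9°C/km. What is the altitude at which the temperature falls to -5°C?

Height above start = (8.05 − (-5)) / 2.9 = 4.5 km
Altitude = 800 m + 4500 m = 5300 m

5300 m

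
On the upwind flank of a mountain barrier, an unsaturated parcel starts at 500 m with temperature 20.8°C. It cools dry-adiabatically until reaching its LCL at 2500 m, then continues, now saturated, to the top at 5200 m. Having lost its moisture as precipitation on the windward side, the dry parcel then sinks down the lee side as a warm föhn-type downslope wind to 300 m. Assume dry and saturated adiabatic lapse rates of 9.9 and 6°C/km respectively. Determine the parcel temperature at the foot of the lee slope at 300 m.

Dry to 2500 m: -9.9 × 2 km = -19.8°C, so T = 1°C.
Saturated to 5200 m: -6 × 2.7 km = -16.2°C, so T = -15.2°C.
Dry descent to 300 m: +9.9 × 4.9 km = +48.51°C, so T = 33.31°C.

33.31°C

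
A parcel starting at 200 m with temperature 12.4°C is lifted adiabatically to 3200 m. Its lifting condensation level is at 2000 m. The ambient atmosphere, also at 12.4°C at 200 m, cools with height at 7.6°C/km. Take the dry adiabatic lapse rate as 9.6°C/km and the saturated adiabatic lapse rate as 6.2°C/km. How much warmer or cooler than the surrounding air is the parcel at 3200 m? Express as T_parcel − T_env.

Parcel:
  200–2000 m, dry: Δz = 1.8 km ⇒ ΔT = -17.28°C; T = -4.88°C
  2000–3200 m, saturated: Δz = 1.2 km ⇒ ΔT = -7.44°C; T = -12.32°C
Environment:
  200–3200 m, environment: Δz = 3 km ⇒ ΔT = -22.8°C; T = -10.4°C
T_parcel − T_env = -12.32 − (-10.4) = -1.92°C

-1.92°C (parcel cooler than environment)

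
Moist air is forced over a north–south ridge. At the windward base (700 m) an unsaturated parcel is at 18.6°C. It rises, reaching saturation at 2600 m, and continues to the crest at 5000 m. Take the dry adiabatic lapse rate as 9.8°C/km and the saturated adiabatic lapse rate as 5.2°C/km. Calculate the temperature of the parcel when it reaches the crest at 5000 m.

Dry to 2600 m: -9.8 × 1.9 km = -18.62°C, so T = -0.02°C.
Saturated to 5000 m: -5.2 × 2.4 km = -12.48°C, so T = -12.5°C.

-12.5°C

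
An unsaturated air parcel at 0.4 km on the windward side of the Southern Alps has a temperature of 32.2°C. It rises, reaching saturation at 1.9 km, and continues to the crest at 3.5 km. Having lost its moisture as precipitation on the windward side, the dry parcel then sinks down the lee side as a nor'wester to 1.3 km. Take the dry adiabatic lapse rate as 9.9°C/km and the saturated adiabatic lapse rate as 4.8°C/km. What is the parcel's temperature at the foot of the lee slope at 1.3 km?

31.45°C

400 → 1900 m (dry, 9.9°C/km): ΔT = -9.9 × 1.5 = -14.85°C → T = 17.35°C
1900 → 3500 m (saturated, 4.8°C/km): ΔT = -4.8 × 1.6 = -7.68°C → T = 9.67°C
3500 → 1300 m (dry descent, 9.9°C/km): ΔT = +9.9 × 2.2 = +21.78°C → T = 31.45°C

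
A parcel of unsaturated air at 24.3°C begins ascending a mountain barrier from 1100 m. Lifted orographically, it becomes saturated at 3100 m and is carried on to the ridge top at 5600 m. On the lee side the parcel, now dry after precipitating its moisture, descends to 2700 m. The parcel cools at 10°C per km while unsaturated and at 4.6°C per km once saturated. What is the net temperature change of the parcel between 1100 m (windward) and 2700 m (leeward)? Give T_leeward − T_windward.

From 1100 m to 3100 m (dry): cools by 10 × 2 = 20°C, giving 4.3°C.
From 3100 m to 5600 m (saturated): cools by 4.6 × 2.5 = 11.5°C, giving -7.2°C.
From 5600 m to 2700 m (dry descent): warms by 10 × 2.9 = 29°C, giving 21.8°C.
Net change vs windward start: 21.8 − 24.3 = -2.5°C

-2.5°C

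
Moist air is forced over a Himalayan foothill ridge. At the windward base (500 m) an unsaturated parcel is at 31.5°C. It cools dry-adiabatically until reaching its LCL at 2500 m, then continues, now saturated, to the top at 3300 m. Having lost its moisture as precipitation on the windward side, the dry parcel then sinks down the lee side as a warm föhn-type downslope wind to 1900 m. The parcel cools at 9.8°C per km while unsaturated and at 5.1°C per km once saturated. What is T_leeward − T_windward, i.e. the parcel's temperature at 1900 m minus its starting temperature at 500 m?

-9.96°C

Dry to 2500 m: -9.8 × 2 km = -19.6°C, so T = 11.9°C.
Saturated to 3300 m: -5.1 × 0.8 km = -4.08°C, so T = 7.82°C.
Dry descent to 1900 m: +9.8 × 1.4 km = +13.72°C, so T = 21.54°C.
Net change vs windward start: 21.54 − 31.5 = -9.96°C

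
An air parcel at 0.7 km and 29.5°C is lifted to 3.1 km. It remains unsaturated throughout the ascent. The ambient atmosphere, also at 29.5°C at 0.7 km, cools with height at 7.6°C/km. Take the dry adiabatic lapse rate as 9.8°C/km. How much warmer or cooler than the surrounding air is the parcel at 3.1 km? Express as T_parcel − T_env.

-5.28°C (parcel cooler than environment)

Parcel:
  Dry to 3100 m: -9.8 × 2.4 km = -23.52°C, so T = 5.98°C.
Environment:
  Environment to 3100 m: -7.6 × 2.4 km = -18.24°C, so T = 11.26°C.
T_parcel − T_env = 5.98 − 11.26 = -5.28°C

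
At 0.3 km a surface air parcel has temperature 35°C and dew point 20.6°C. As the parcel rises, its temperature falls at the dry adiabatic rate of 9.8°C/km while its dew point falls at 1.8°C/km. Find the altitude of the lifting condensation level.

T and T_d converge at 9.8 − 1.8 = 8°C per km
Height above start = (35 − 20.6) / 8 = 1.8 km
LCL altitude = 300 m + 1800 m = 2100 m

2.1 km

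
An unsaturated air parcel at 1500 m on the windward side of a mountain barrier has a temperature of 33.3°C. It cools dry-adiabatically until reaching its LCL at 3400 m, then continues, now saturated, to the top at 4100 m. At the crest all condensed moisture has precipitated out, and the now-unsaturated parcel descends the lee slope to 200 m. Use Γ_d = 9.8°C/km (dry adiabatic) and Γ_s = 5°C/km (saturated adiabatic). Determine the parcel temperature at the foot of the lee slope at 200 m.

From 1500 m to 3400 m (dry): cools by 9.8 × 1.9 = 18.62°C, giving 14.68°C.
From 3400 m to 4100 m (saturated): cools by 5 × 0.7 = 3.5°C, giving 11.18°C.
From 4100 m to 200 m (dry descent): warms by 9.8 × 3.9 = 38.22°C, giving 49.4°C.

49.4°C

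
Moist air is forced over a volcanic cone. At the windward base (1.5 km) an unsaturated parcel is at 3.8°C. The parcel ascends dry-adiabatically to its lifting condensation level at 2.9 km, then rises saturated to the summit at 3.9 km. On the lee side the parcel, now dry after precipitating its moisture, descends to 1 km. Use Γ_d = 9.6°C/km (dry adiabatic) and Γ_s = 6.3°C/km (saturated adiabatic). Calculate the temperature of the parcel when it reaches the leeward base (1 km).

11.9°C

1500 → 2900 m (dry, 9.6°C/km): ΔT = -9.6 × 1.4 = -13.44°C → T = -9.64°C
2900 → 3900 m (saturated, 6.3°C/km): ΔT = -6.3 × 1 = -6.3°C → T = -15.94°C
3900 → 1000 m (dry descent, 9.6°C/km): ΔT = +9.6 × 2.9 = +27.84°C → T = 11.9°C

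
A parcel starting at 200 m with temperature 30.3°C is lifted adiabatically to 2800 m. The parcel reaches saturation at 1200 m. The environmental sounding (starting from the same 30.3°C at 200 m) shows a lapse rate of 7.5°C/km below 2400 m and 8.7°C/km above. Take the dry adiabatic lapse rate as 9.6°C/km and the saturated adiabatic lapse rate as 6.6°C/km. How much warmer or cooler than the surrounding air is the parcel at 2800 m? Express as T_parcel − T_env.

Parcel:
  200–1200 m, dry: Δz = 1 km ⇒ ΔT = -9.6°C; T = 20.7°C
  1200–2800 m, saturated: Δz = 1.6 km ⇒ ΔT = -10.56°C; T = 10.14°C
Environment:
  200–2400 m, environment, lower layer: Δz = 2.2 km ⇒ ΔT = -16.5°C; T = 13.8°C
  2400–2800 m, environment, upper layer: Δz = 0.4 km ⇒ ΔT = -3.48°C; T = 10.32°C
T_parcel − T_env = 10.14 − 10.32 = -0.18°C

-0.18°C (parcel cooler than environment)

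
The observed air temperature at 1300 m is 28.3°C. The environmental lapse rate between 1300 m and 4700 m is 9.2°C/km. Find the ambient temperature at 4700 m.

1300–4700 m, environmental: Δz = 3.4 km ⇒ ΔT = -31.28°C; T = -2.98°C

-2.98°C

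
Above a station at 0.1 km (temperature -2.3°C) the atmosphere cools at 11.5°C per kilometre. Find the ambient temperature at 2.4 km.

Environmental to 2400 m: -11.5 × 2.3 km = -26.45°C, so T = -28.75°C.

-28.75°C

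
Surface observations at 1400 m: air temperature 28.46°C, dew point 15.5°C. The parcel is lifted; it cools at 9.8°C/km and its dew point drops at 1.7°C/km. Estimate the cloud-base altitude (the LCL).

T and T_d converge at 9.8 − 1.7 = 8.1°C per km
Height above start = (28.46 − 15.5) / 8.1 = 1.6 km
LCL altitude = 1400 m + 1600 m = 3000 m

3000 m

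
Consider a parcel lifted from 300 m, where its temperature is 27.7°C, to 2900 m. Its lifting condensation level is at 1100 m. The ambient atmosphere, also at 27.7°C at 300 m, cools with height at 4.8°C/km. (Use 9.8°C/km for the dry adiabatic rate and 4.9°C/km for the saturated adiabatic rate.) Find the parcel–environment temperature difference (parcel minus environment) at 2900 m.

Parcel:
  From 300 m to 1100 m (dry): cools by 9.8 × 0.8 = 7.84°C, giving 19.86°C.
  From 1100 m to 2900 m (saturated): cools by 4.9 × 1.8 = 8.82°C, giving 11.04°C.
Environment:
  From 300 m to 2900 m (environment): cools by 4.8 × 2.6 = 12.48°C, giving 15.22°C.
T_parcel − T_env = 11.04 − 15.22 = -4.18°C

-4.18°C (parcel cooler than environment)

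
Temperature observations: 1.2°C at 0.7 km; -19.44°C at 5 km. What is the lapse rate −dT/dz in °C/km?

4.8°C/km

Γ = −ΔT/Δz = (1.2 − (-19.44)) / (5000 − 700) m
  = 20.64°C / 4.3 km = 4.8°C/km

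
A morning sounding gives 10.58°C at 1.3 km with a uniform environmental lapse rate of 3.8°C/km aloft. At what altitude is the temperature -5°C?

5.4 km

Height above start = (10.58 − (-5)) / 3.8 = 4.1 km
Altitude = 1300 m + 4100 m = 5400 m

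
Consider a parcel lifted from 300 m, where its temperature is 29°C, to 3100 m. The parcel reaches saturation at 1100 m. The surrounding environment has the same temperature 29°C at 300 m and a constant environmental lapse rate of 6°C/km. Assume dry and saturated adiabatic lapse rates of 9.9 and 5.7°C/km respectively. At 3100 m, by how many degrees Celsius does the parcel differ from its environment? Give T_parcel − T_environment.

-2.52°C (parcel cooler than environment)

Parcel:
  From 300 m to 1100 m (dry): cools by 9.9 × 0.8 = 7.92°C, giving 21.08°C.
  From 1100 m to 3100 m (saturated): cools by 5.7 × 2 = 11.4°C, giving 9.68°C.
Environment:
  From 300 m to 3100 m (environment): cools by 6 × 2.8 = 16.8°C, giving 12.2°C.
T_parcel − T_env = 9.68 − 12.2 = -2.52°C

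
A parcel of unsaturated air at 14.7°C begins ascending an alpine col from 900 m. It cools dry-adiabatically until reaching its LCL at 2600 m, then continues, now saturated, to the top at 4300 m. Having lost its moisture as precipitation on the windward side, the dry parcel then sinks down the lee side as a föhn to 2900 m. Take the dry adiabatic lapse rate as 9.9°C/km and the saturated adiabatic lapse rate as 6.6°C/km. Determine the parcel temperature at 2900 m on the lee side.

0.51°C

900–2600 m, dry: Δz = 1.7 km ⇒ ΔT = -16.83°C; T = -2.13°C
2600–4300 m, saturated: Δz = 1.7 km ⇒ ΔT = -11.22°C; T = -13.35°C
4300–2900 m, dry descent: Δz = 1.4 km ⇒ ΔT = +13.86°C; T = 0.51°C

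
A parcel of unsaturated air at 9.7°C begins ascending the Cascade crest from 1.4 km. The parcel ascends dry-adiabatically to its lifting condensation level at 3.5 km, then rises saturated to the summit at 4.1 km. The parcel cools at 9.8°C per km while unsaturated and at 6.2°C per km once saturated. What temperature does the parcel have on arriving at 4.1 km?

1400–3500 m, dry: Δz = 2.1 km ⇒ ΔT = -20.58°C; T = -10.88°C
3500–4100 m, saturated: Δz = 0.6 km ⇒ ΔT = -3.72°C; T = -14.6°C

-14.6°C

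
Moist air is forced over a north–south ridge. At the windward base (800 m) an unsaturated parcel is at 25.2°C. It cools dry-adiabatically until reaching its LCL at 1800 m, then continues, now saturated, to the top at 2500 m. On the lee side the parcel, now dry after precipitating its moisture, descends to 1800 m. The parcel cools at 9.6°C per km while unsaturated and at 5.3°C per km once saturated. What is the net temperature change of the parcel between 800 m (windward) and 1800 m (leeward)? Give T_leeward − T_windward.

-6.59°C

800–1800 m, dry: Δz = 1 km ⇒ ΔT = -9.6°C; T = 15.6°C
1800–2500 m, saturated: Δz = 0.7 km ⇒ ΔT = -3.71°C; T = 11.89°C
2500–1800 m, dry descent: Δz = 0.7 km ⇒ ΔT = +6.72°C; T = 18.61°C
Net change vs windward start: 18.61 − 25.2 = -6.59°C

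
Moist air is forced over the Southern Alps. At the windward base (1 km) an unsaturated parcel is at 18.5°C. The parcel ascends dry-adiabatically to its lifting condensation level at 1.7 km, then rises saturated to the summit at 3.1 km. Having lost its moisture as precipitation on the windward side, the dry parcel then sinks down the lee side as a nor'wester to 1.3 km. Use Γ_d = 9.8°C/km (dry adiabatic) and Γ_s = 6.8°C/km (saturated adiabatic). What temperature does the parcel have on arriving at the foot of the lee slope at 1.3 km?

19.76°C

1000–1700 m, dry: Δz = 0.7 km ⇒ ΔT = -6.86°C; T = 11.64°C
1700–3100 m, saturated: Δz = 1.4 km ⇒ ΔT = -9.52°C; T = 2.12°C
3100–1300 m, dry descent: Δz = 1.8 km ⇒ ΔT = +17.64°C; T = 19.76°C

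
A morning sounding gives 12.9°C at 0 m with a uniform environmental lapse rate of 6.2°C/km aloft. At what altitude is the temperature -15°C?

4500 m

Height above start = (12.9 − (-15)) / 6.2 = 4.5 km
Altitude = 0 m + 4500 m = 4500 m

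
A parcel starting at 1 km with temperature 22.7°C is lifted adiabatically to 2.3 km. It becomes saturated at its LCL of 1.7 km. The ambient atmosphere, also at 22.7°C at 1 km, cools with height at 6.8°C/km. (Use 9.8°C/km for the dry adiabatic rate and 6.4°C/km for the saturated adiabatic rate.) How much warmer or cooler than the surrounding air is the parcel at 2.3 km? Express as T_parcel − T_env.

-1.86°C (parcel cooler than environment)

Parcel:
  1000 → 1700 m (dry, 9.8°C/km): ΔT = -9.8 × 0.7 = -6.86°C → T = 15.84°C
  1700 → 2300 m (saturated, 6.4°C/km): ΔT = -6.4 × 0.6 = -3.84°C → T = 12°C
Environment:
  1000 → 2300 m (environment, 6.8°C/km): ΔT = -6.8 × 1.3 = -8.84°C → T = 13.86°C
T_parcel − T_env = 12 − 13.86 = -1.86°C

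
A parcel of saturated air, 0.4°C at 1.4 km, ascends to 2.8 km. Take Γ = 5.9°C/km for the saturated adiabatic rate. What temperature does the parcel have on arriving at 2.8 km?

-7.86°C

1400 → 2800 m (saturated adiabatic, 5.9°C/km): ΔT = -5.9 × 1.4 = -8.26°C → T = -7.86°C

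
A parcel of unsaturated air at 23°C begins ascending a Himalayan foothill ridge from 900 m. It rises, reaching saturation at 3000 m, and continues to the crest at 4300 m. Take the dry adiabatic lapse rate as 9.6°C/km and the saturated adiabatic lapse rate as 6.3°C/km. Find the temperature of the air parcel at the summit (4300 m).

900–3000 m, dry: Δz = 2.1 km ⇒ ΔT = -20.16°C; T = 2.84°C
3000–4300 m, saturated: Δz = 1.3 km ⇒ ΔT = -8.19°C; T = -5.35°C

-5.35°C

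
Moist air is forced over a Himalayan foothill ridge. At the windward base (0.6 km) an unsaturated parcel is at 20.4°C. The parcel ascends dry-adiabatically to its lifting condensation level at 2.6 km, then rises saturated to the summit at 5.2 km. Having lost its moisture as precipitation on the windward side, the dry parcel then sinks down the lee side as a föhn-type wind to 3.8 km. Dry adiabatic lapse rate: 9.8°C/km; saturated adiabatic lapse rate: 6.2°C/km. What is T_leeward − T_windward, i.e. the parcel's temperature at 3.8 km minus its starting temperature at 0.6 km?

600 → 2600 m (dry, 9.8°C/km): ΔT = -9.8 × 2 = -19.6°C → T = 0.8°C
2600 → 5200 m (saturated, 6.2°C/km): ΔT = -6.2 × 2.6 = -16.12°C → T = -15.32°C
5200 → 3800 m (dry descent, 9.8°C/km): ΔT = +9.8 × 1.4 = +13.72°C → T = -1.6°C
Net change vs windward start: -1.6 − 20.4 = -22°C

-22°C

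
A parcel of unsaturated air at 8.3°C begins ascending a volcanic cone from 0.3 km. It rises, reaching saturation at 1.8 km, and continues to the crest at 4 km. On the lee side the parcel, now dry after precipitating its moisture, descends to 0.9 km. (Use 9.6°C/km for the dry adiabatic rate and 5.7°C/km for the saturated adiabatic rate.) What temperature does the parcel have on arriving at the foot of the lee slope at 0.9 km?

From 300 m to 1800 m (dry): cools by 9.6 × 1.5 = 14.4°C, giving -6.1°C.
From 1800 m to 4000 m (saturated): cools by 5.7 × 2.2 = 12.54°C, giving -18.64°C.
From 4000 m to 900 m (dry descent): warms by 9.6 × 3.1 = 29.76°C, giving 11.12°C.

11.12°C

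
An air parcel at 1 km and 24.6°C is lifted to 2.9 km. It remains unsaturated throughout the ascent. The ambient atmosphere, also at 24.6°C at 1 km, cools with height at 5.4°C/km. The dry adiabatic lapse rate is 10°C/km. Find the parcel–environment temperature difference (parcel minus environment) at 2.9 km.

Parcel:
  Dry to 2900 m: -10 × 1.9 km = -19°C, so T = 5.6°C.
Environment:
  Environment to 2900 m: -5.4 × 1.9 km = -10.26°C, so T = 14.34°C.
T_parcel − T_env = 5.6 − 14.34 = -8.74°C

-8.74°C (parcel cooler than environment)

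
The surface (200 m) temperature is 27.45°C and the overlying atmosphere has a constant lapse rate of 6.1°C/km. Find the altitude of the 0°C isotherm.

4700 m

Height above start = (27.45 − 0) / 6.1 = 4.5 km
Altitude = 200 m + 4500 m = 4700 m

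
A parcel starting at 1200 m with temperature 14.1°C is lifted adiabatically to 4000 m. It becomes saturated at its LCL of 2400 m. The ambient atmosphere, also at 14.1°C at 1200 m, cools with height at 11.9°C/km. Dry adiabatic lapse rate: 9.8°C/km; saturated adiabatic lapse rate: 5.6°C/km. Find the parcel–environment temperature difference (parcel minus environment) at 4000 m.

+12.6°C (parcel warmer than environment)

Parcel:
  1200 → 2400 m (dry, 9.8°C/km): ΔT = -9.8 × 1.2 = -11.76°C → T = 2.34°C
  2400 → 4000 m (saturated, 5.6°C/km): ΔT = -5.6 × 1.6 = -8.96°C → T = -6.62°C
Environment:
  1200 → 4000 m (environment, 11.9°C/km): ΔT = -11.9 × 2.8 = -33.32°C → T = -19.22°C
T_parcel − T_env = -6.62 − (-19.22) = +12.6°C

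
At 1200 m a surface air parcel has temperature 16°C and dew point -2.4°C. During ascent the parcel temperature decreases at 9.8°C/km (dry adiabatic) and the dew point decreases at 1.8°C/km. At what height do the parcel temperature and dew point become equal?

T and T_d converge at 9.8 − 1.8 = 8°C per km
Height above start = (16 − (-2.4)) / 8 = 2.3 km
LCL altitude = 1200 m + 2300 m = 3500 m

3500 m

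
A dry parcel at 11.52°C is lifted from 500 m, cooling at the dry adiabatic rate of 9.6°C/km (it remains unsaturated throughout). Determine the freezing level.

1700 m

Height above start = (11.52 − 0) / 9.6 = 1.2 km
Altitude = 500 m + 1200 m = 1700 m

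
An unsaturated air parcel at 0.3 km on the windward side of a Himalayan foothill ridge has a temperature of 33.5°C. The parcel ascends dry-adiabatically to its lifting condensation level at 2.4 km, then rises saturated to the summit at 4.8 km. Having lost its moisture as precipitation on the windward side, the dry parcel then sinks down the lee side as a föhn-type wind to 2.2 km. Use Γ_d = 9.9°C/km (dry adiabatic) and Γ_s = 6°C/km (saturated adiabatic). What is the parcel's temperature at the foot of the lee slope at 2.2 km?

Dry to 2400 m: -9.9 × 2.1 km = -20.79°C, so T = 12.71°C.
Saturated to 4800 m: -6 × 2.4 km = -14.4°C, so T = -1.69°C.
Dry descent to 2200 m: +9.9 × 2.6 km = +25.74°C, so T = 24.05°C.

24.05°C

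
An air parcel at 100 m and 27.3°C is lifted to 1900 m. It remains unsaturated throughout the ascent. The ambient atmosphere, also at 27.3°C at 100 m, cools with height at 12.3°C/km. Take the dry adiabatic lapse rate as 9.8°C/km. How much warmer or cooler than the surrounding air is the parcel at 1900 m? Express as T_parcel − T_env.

+4.5°C (parcel warmer than environment)

Parcel:
  100 → 1900 m (dry, 9.8°C/km): ΔT = -9.8 × 1.8 = -17.64°C → T = 9.66°C
Environment:
  100 → 1900 m (environment, 12.3°C/km): ΔT = -12.3 × 1.8 = -22.14°C → T = 5.16°C
T_parcel − T_env = 9.66 − 5.16 = +4.5°C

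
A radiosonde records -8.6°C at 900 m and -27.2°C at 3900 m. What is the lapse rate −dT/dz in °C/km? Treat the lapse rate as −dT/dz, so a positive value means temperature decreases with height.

6.2°C/km

Γ = −ΔT/Δz = (-8.6 − (-27.2)) / (3900 − 900) m
  = 18.6°C / 3 km = 6.2°C/km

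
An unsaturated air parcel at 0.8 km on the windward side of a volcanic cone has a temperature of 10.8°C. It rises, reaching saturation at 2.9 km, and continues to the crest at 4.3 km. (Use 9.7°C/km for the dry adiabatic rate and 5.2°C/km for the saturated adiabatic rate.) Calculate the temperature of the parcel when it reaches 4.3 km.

-16.85°C

800 → 2900 m (dry, 9.7°C/km): ΔT = -9.7 × 2.1 = -20.37°C → T = -9.57°C
2900 → 4300 m (saturated, 5.2°C/km): ΔT = -5.2 × 1.4 = -7.28°C → T = -16.85°C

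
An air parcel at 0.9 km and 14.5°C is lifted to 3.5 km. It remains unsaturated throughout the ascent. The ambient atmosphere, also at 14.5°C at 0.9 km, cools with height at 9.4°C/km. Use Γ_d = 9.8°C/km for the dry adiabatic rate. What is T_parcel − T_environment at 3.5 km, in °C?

-1.04°C (parcel cooler than environment)

Parcel:
  From 900 m to 3500 m (dry): cools by 9.8 × 2.6 = 25.48°C, giving -10.98°C.
Environment:
  From 900 m to 3500 m (environment): cools by 9.4 × 2.6 = 24.44°C, giving -9.94°C.
T_parcel − T_env = -10.98 − (-9.94) = -1.04°C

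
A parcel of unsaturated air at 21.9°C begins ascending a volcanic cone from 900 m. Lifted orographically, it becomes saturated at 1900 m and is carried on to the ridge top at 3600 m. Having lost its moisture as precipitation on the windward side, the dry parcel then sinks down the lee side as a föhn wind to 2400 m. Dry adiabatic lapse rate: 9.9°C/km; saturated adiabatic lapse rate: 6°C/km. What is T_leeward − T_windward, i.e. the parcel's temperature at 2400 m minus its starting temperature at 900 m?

900–1900 m, dry: Δz = 1 km ⇒ ΔT = -9.9°C; T = 12°C
1900–3600 m, saturated: Δz = 1.7 km ⇒ ΔT = -10.2°C; T = 1.8°C
3600–2400 m, dry descent: Δz = 1.2 km ⇒ ΔT = +11.88°C; T = 13.68°C
Net change vs windward start: 13.68 − 21.9 = -8.22°C

-8.22°C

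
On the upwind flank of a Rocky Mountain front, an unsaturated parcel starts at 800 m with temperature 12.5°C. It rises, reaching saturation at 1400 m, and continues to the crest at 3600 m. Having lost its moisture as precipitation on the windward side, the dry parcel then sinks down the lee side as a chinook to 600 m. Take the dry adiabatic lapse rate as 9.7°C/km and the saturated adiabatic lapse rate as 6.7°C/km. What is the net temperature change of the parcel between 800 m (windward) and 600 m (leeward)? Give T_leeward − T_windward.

+8.54°C

Dry to 1400 m: -9.7 × 0.6 km = -5.82°C, so T = 6.68°C.
Saturated to 3600 m: -6.7 × 2.2 km = -14.74°C, so T = -8.06°C.
Dry descent to 600 m: +9.7 × 3 km = +29.1°C, so T = 21.04°C.
Net change vs windward start: 21.04 − 12.5 = +8.54°C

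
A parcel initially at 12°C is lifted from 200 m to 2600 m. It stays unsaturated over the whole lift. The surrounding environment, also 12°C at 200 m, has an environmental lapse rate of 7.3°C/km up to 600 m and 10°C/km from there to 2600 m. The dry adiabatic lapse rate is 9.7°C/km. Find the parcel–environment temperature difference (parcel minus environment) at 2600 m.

Parcel:
  From 200 m to 2600 m (dry): cools by 9.7 × 2.4 = 23.28°C, giving -11.28°C.
Environment:
  From 200 m to 600 m (environment, lower layer): cools by 7.3 × 0.4 = 2.92°C, giving 9.08°C.
  From 600 m to 2600 m (environment, upper layer): cools by 10 × 2 = 20°C, giving -10.92°C.
T_parcel − T_env = -11.28 − (-10.92) = -0.36°C

-0.36°C (parcel cooler than environment)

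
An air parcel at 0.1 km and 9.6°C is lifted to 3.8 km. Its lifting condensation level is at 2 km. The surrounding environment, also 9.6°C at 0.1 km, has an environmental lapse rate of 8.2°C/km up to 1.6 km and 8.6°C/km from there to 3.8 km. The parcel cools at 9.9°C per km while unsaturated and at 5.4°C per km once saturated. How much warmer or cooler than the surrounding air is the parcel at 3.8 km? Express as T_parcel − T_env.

Parcel:
  Dry to 2000 m: -9.9 × 1.9 km = -18.81°C, so T = -9.21°C.
  Saturated to 3800 m: -5.4 × 1.8 km = -9.72°C, so T = -18.93°C.
Environment:
  Environment, lower layer to 1600 m: -8.2 × 1.5 km = -12.3°C, so T = -2.7°C.
  Environment, upper layer to 3800 m: -8.6 × 2.2 km = -18.92°C, so T = -21.62°C.
T_parcel − T_env = -18.93 − (-21.62) = +2.69°C

+2.69°C (parcel warmer than environment)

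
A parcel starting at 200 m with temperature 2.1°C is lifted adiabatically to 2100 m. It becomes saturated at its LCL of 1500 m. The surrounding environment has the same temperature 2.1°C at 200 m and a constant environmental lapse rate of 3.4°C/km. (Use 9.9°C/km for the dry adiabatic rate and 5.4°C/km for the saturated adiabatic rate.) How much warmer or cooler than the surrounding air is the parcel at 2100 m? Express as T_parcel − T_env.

Parcel:
  200–1500 m, dry: Δz = 1.3 km ⇒ ΔT = -12.87°C; T = -10.77°C
  1500–2100 m, saturated: Δz = 0.6 km ⇒ ΔT = -3.24°C; T = -14.01°C
Environment:
  200–2100 m, environment: Δz = 1.9 km ⇒ ΔT = -6.46°C; T = -4.36°C
T_parcel − T_env = -14.01 − (-4.36) = -9.65°C

-9.65°C (parcel cooler than environment)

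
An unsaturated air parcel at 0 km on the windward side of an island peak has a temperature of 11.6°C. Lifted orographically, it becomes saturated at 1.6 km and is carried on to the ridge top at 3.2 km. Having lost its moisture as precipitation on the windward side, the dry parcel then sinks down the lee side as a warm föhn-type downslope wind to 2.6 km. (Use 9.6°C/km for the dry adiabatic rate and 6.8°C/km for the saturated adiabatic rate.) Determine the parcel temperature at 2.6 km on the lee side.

-8.88°C

From 0 m to 1600 m (dry): cools by 9.6 × 1.6 = 15.36°C, giving -3.76°C.
From 1600 m to 3200 m (saturated): cools by 6.8 × 1.6 = 10.88°C, giving -14.64°C.
From 3200 m to 2600 m (dry descent): warms by 9.6 × 0.6 = 5.76°C, giving -8.88°C.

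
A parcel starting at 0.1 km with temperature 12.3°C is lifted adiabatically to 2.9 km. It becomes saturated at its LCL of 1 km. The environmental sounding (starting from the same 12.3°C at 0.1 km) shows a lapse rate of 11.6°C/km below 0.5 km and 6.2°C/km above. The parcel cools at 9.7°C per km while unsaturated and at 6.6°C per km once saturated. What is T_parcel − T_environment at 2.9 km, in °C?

-1.75°C (parcel cooler than environment)

Parcel:
  100 → 1000 m (dry, 9.7°C/km): ΔT = -9.7 × 0.9 = -8.73°C → T = 3.57°C
  1000 → 2900 m (saturated, 6.6°C/km): ΔT = -6.6 × 1.9 = -12.54°C → T = -8.97°C
Environment:
  100 → 500 m (environment, lower layer, 11.6°C/km): ΔT = -11.6 × 0.4 = -4.64°C → T = 7.66°C
  500 → 2900 m (environment, upper layer, 6.2°C/km): ΔT = -6.2 × 2.4 = -14.88°C → T = -7.22°C
T_parcel − T_env = -8.97 − (-7.22) = -1.75°C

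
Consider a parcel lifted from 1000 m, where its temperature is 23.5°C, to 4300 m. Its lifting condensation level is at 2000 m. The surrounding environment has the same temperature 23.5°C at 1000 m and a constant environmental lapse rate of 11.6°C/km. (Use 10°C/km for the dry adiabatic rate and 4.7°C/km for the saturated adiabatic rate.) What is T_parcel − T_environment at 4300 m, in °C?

Parcel:
  Dry to 2000 m: -10 × 1 km = -10°C, so T = 13.5°C.
  Saturated to 4300 m: -4.7 × 2.3 km = -10.81°C, so T = 2.69°C.
Environment:
  Environment to 4300 m: -11.6 × 3.3 km = -38.28°C, so T = -14.78°C.
T_parcel − T_env = 2.69 − (-14.78) = +17.47°C

+17.47°C (parcel warmer than environment)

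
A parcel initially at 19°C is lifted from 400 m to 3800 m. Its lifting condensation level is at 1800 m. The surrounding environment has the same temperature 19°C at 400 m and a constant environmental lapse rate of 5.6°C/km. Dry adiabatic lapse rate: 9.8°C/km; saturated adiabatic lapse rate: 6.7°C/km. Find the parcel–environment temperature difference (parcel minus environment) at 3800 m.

Parcel:
  Dry to 1800 m: -9.8 × 1.4 km = -13.72°C, so T = 5.28°C.
  Saturated to 3800 m: -6.7 × 2 km = -13.4°C, so T = -8.12°C.
Environment:
  Environment to 3800 m: -5.6 × 3.4 km = -19.04°C, so T = -0.04°C.
T_parcel − T_env = -8.12 − (-0.04) = -8.08°C

-8.08°C (parcel cooler than environment)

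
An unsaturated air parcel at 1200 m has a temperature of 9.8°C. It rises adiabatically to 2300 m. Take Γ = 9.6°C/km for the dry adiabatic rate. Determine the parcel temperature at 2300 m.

Dry adiabatic to 2300 m: -9.6 × 1.1 km = -10.56°C, so T = -0.76°C.

-0.76°C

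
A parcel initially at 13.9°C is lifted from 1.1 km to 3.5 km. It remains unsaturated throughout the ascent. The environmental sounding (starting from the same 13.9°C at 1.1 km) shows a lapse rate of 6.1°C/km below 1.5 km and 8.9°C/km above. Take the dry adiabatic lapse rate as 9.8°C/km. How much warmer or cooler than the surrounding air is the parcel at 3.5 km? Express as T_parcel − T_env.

-3.28°C (parcel cooler than environment)

Parcel:
  Dry to 3500 m: -9.8 × 2.4 km = -23.52°C, so T = -9.62°C.
Environment:
  Environment, lower layer to 1500 m: -6.1 × 0.4 km = -2.44°C, so T = 11.46°C.
  Environment, upper layer to 3500 m: -8.9 × 2 km = -17.8°C, so T = -6.34°C.
T_parcel − T_env = -9.62 − (-6.34) = -3.28°C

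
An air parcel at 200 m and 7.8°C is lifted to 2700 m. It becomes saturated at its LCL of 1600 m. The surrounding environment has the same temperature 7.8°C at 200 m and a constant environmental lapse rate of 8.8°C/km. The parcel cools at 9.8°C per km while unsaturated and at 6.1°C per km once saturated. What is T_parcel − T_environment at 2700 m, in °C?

+1.57°C (parcel warmer than environment)

Parcel:
  Dry to 1600 m: -9.8 × 1.4 km = -13.72°C, so T = -5.92°C.
  Saturated to 2700 m: -6.1 × 1.1 km = -6.71°C, so T = -12.63°C.
Environment:
  Environment to 2700 m: -8.8 × 2.5 km = -22°C, so T = -14.2°C.
T_parcel − T_env = -12.63 − (-14.2) = +1.57°C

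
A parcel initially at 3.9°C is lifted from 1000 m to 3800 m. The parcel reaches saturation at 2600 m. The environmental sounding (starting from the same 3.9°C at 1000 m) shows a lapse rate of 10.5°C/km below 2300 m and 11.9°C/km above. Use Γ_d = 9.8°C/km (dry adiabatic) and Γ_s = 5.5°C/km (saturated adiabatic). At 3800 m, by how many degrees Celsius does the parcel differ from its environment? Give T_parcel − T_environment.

+9.22°C (parcel warmer than environment)

Parcel:
  Dry to 2600 m: -9.8 × 1.6 km = -15.68°C, so T = -11.78°C.
  Saturated to 3800 m: -5.5 × 1.2 km = -6.6°C, so T = -18.38°C.
Environment:
  Environment, lower layer to 2300 m: -10.5 × 1.3 km = -13.65°C, so T = -9.75°C.
  Environment, upper layer to 3800 m: -11.9 × 1.5 km = -17.85°C, so T = -27.6°C.
T_parcel − T_env = -18.38 − (-27.6) = +9.22°C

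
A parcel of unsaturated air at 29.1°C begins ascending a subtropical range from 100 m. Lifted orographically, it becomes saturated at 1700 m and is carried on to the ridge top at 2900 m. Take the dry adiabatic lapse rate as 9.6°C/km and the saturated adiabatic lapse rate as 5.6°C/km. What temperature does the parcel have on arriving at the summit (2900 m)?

7.02°C

100–1700 m, dry: Δz = 1.6 km ⇒ ΔT = -15.36°C; T = 13.74°C
1700–2900 m, saturated: Δz = 1.2 km ⇒ ΔT = -6.72°C; T = 7.02°C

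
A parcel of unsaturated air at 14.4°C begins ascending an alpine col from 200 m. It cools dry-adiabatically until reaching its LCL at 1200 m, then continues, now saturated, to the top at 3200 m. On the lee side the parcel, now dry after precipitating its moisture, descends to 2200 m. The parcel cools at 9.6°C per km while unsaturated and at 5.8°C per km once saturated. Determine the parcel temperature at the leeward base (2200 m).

From 200 m to 1200 m (dry): cools by 9.6 × 1 = 9.6°C, giving 4.8°C.
From 1200 m to 3200 m (saturated): cools by 5.8 × 2 = 11.6°C, giving -6.8°C.
From 3200 m to 2200 m (dry descent): warms by 9.6 × 1 = 9.6°C, giving 2.8°C.

2.8°C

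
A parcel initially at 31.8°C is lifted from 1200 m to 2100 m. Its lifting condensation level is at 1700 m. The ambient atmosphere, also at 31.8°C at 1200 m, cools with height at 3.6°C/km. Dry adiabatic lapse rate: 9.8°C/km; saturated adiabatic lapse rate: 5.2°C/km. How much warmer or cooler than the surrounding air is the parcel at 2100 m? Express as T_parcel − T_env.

-3.74°C (parcel cooler than environment)

Parcel:
  1200–1700 m, dry: Δz = 0.5 km ⇒ ΔT = -4.9°C; T = 26.9°C
  1700–2100 m, saturated: Δz = 0.4 km ⇒ ΔT = -2.08°C; T = 24.82°C
Environment:
  1200–2100 m, environment: Δz = 0.9 km ⇒ ΔT = -3.24°C; T = 28.56°C
T_parcel − T_env = 24.82 − 28.56 = -3.74°C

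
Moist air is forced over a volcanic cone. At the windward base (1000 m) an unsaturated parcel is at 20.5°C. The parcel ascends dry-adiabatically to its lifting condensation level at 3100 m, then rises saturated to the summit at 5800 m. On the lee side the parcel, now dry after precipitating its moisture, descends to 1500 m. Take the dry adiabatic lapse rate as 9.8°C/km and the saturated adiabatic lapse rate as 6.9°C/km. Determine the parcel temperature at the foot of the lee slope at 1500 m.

23.43°C

1000–3100 m, dry: Δz = 2.1 km ⇒ ΔT = -20.58°C; T = -0.08°C
3100–5800 m, saturated: Δz = 2.7 km ⇒ ΔT = -18.63°C; T = -18.71°C
5800–1500 m, dry descent: Δz = 4.3 km ⇒ ΔT = +42.14°C; T = 23.43°C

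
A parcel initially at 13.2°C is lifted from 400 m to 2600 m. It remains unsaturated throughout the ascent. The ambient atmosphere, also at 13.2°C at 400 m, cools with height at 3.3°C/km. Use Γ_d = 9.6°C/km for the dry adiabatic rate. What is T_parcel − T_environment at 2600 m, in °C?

-13.86°C (parcel cooler than environment)

Parcel:
  From 400 m to 2600 m (dry): cools by 9.6 × 2.2 = 21.12°C, giving -7.92°C.
Environment:
  From 400 m to 2600 m (environment): cools by 3.3 × 2.2 = 7.26°C, giving 5.94°C.
T_parcel − T_env = -7.92 − 5.94 = -13.86°C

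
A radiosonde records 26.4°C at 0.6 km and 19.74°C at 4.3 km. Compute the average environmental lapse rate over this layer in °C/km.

1.8°C/km

Γ = −ΔT/Δz = (26.4 − 19.74) / (4300 − 600) m
  = 6.66°C / 3.7 km = 1.8°C/km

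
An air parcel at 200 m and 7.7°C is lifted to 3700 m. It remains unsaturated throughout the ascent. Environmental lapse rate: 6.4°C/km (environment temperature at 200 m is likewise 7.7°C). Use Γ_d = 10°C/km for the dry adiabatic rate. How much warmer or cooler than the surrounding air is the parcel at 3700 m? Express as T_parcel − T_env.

-12.6°C (parcel cooler than environment)

Parcel:
  Dry to 3700 m: -10 × 3.5 km = -35°C, so T = -27.3°C.
Environment:
  Environment to 3700 m: -6.4 × 3.5 km = -22.4°C, so T = -14.7°C.
T_parcel − T_env = -27.3 − (-14.7) = -12.6°C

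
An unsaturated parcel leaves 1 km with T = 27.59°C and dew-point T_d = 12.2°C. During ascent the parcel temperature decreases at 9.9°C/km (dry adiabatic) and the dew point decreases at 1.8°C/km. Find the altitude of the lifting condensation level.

2.9 km

T and T_d converge at 9.9 − 1.8 = 8.1°C per km
Height above start = (27.59 − 12.2) / 8.1 = 1.9 km
LCL altitude = 1000 m + 1900 m = 2900 m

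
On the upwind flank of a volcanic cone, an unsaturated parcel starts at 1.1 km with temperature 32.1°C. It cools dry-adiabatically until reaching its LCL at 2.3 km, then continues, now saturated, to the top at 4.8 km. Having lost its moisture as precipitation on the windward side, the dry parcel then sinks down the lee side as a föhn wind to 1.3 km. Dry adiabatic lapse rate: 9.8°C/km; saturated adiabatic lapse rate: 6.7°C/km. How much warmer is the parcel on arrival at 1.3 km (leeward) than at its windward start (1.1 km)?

+5.79°C

Dry to 2300 m: -9.8 × 1.2 km = -11.76°C, so T = 20.34°C.
Saturated to 4800 m: -6.7 × 2.5 km = -16.75°C, so T = 3.59°C.
Dry descent to 1300 m: +9.8 × 3.5 km = +34.3°C, so T = 37.89°C.
Net change vs windward start: 37.89 − 32.1 = +5.79°C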